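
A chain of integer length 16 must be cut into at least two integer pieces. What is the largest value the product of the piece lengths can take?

Define m[k] = max over 1≤i<k of i · max(k−i, m[k−i]); the inner max lets the remainder stay uncut if that's better.
Small cases: m[2]=1, m[3]=2, m[4]=4, m[5]=6, m[6]=9, m[7]=12, m[8]=18, m[9]=27, m[10]=36.
m[11] = max(1·36, 2·27, 3·18, …, 9·2, 10·1) = 54
m[12] = max(1·54, 2·36, 3·27, …, 10·2, 11·1) = 81
m[13] = max(1·81, 2·54, 3·36, …, 11·2, 12·1) = 108
m[14] = max(1·108, 2·81, 3·54, …, 12·2, 13·1) = 162
m[15] = max(1·162, 2·108, 3·81, …, 13·2, 14·1) = 243
m[16] = max(1·243, 2·162, 3·108, …, 14·2, 15·1) = 324
One optimal split: 3 + 3 + 3 + 3 + 2 + 2; product 3·3·3·3·2·2 = 324.

324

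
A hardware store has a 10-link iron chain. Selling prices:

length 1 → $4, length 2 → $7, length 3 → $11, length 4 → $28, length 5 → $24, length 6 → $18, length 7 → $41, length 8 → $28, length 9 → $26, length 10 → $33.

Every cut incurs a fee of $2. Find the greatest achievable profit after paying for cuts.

Build net[k] bottom-up: net[k] = max over allowed piece i of (p[i] + net[k−i]) − 2 per cut.
net[1] = 4
net[2] = 7
net[3] = 11
net[4] = 28
net[5] = 30  (first piece 1, then net[4]=28)
net[6] = 33  (first piece 2, then net[4]=28)
net[7] = 41
net[8] = 54  (first piece 4, then net[4]=28)
net[9] = 56  (first piece 1, then net[8]=54)
net[10] = 59  (first piece 2, then net[8]=54)
One optimal plan: pieces 4 + 4 + 2 (2 cuts) → $63 − $4 = $59.

59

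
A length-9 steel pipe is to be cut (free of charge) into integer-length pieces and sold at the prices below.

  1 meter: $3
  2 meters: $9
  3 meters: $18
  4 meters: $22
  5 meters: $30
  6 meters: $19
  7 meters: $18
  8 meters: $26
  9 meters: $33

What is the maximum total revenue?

54

Let v[k] be the best obtainable value from length k. For each k, try every first piece i and keep the best of price[i] + v[k−i].
v[1] = 3
v[2] = 9
v[3] = 18
v[4] = 22
v[5] = 30
v[6] = 36  (first piece 3, then v[3]=18)
v[7] = 40  (first piece 3, then v[4]=22)
v[8] = 48  (first piece 3, then v[5]=30)
v[9] = 54  (first piece 3, then v[6]=36)
One optimal cutting: 3 + 3 + 3 → $18 + $18 + $18 = $54.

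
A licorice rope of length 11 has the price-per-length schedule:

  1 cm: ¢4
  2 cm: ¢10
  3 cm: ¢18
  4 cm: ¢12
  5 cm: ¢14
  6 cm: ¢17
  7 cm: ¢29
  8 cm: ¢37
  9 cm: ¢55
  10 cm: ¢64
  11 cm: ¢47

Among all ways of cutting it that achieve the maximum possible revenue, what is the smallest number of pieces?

2

Consider every possible first cut. r[k] is the best of p[i]+r[k−i] over all sellable i≤k.
r[1] = 4
r[2] = 10
r[3] = 18
r[4] = 22  (first piece 1, then r[3]=18)
r[5] = 28  (first piece 2, then r[3]=18)
r[6] = 36  (first piece 3, then r[3]=18)
r[7] = 40  (first piece 1, then r[6]=36)
r[8] = 46  (first piece 2, then r[6]=36)
r[9] = 55
r[10] = 64
r[11] = 68  (first piece 1, then r[10]=64)
Maximum revenue is ¢68.
Now minimize piece count subject to staying optimal: for each k, pieces[k] = 1 + min over i with p[i]+r[k−i]=r[k] of pieces[k−i].
pieces[8] = 3
pieces[9] = 1
pieces[10] = 1
pieces[11] = 2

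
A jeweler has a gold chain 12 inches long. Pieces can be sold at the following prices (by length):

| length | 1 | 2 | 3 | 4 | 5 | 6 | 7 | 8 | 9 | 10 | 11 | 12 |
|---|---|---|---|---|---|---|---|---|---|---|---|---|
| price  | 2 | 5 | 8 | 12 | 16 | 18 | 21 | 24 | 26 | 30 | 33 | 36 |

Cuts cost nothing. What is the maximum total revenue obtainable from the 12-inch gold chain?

37

Let best[k] be the best obtainable value from length k. For each k, try every first piece i and keep the best of price[i] + best[k−i].
best[1] = 2
best[2] = 5
best[3] = 8
best[4] = 12
best[5] = 16
best[6] = 18  (first piece 1, then best[5]=16)
best[7] = 21  (first piece 2, then best[5]=16)
best[8] = 24  (first piece 3, then best[5]=16)
best[9] = 28  (first piece 4, then best[5]=16)
best[10] = 32  (first piece 5, then best[5]=16)
best[11] = 34  (first piece 1, then best[10]=32)
best[12] = 37  (first piece 2, then best[10]=32)
One optimal cutting: 5 + 5 + 2 → $16 + $16 + $5 = $37.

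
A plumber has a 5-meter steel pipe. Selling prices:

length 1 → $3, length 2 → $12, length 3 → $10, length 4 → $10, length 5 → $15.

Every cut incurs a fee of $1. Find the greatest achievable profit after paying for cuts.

25

Build r[k] bottom-up: r[k] = max over allowed piece i of (p[i] + r[k−i]) − 1 per cut.
r[1] = 3
r[2] = max(3+3-1, 12+0) = 12
r[3] = max(3+12-1, 12+3-1, 10+0) = 14
r[4] = max(3+14-1, 12+12-1, 10+3-1, 10+0) = 23
r[5] = max(3+23-1, 12+14-1, 10+12-1, 10+3-1, 15+0) = 25
One optimal plan: pieces 2 + 2 + 1 (2 cuts) → $27 − $2 = $25.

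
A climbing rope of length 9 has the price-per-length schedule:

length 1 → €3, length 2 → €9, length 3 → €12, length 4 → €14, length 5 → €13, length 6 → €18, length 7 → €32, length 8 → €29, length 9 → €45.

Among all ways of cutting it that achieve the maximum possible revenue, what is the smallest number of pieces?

Consider every possible first cut. r[k] is the best of p[i]+r[k−i] over all sellable i≤k.
r[1] = 3
r[2] = max(3+3, 9+0) = 9
r[3] = max(3+9, 9+3, 12+0) = 12
r[4] = max(3+12, 9+9, 12+3, 14+0) = 18
r[5] = max(3+18, 9+12, 12+9, 14+3, 13+0) = 21
r[6] = max(3+21, 9+18, 12+12, 14+9, 13+3, 18+0) = 27
r[7] = max(3+27, 9+21, 12+18, …, 18+3, 32+0) = 32
r[8] = max(3+32, 9+27, 12+21, …, 32+3, 29+0) = 36
r[9] = max(3+36, 9+32, 12+27, …, 29+3, 45+0) = 45
Maximum revenue is €45.
Now minimize piece count subject to staying optimal: for each k, pieces[k] = 1 + min over i with p[i]+r[k−i]=r[k] of pieces[k−i].
pieces[6] = 3
pieces[7] = 1
pieces[8] = 4
pieces[9] = 1

1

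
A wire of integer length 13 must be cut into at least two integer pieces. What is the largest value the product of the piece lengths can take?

108

Define P[k] = max over 1≤i<k of i · max(k−i, P[k−i]); the inner max lets the remainder stay uncut if that's better.
P[2] = 1*max(1,0) = 1*1 = 1
P[3] = 1*max(2,1) = 1*2 = 2
P[4] = 2*max(2,1) = 2*2 = 4
P[5] = 2*max(3,2) = 2*3 = 6
P[6] = 3*max(3,2) = 3*3 = 9
P[7] = 2*max(5,6) = 2*6 = 12
P[8] = 2*max(6,9) = 2*9 = 18
P[9] = 3*max(6,9) = 3*9 = 27
P[10] = 2*max(8,18) = 2*18 = 36
P[11] = 2*max(9,27) = 2*27 = 54
P[12] = 3*max(9,27) = 3*27 = 81
P[13] = 2*max(11,54) = 2*54 = 108
One optimal split: 3 + 3 + 3 + 2 + 2; product 3*3*3*2*2 = 108.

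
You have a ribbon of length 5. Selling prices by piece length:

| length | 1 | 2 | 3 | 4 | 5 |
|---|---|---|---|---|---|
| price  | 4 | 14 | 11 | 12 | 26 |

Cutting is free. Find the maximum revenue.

32

Let v[k] be the best obtainable value from length k. For each k, try every first piece i and keep the best of price[i] + v[k−i].
v[1] = 4
v[2] = 14
v[3] = 18  (first piece 1, then v[2]=14)
v[4] = 28  (first piece 2, then v[2]=14)
v[5] = 32  (first piece 1, then v[4]=28)
One optimal cutting: 2 + 2 + 1 → ¢14 + ¢14 + ¢4 = ¢32.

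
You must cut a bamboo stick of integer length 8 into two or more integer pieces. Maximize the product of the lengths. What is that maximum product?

Let P[k] be the best product for length k (with at least one cut). For each first piece i, the rest contributes max(k−i, P[k−i]).
Small cases: P[2]=1, P[3]=2.
P[4] = max(1*3, 2*2, 3*1) = 4
P[5] = max(1*4, 2*3, 3*2, 4*1) = 6
P[6] = max(1*6, 2*4, 3*3, 4*2, 5*1) = 9
P[7] = max(1*9, 2*6, 3*4, 4*3, 5*2, 6*1) = 12
P[8] = max(1*12, 2*9, 3*6, …, 6*2, 7*1) = 18
One optimal split: 3 + 3 + 2; product 3*3*2 = 18.

18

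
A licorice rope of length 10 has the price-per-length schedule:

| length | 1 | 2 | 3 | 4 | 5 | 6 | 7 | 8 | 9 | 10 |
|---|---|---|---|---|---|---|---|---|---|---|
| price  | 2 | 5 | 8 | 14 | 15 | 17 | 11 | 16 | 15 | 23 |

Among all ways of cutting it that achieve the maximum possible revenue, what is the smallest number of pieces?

Build r[k] bottom-up: r[k] = max over allowed piece i of (p[i] + r[k−i]).
r[1] = 2
r[2] = max(2+2, 5+0) = 5
r[3] = max(2+5, 5+2, 8+0) = 8
r[4] = max(2+8, 5+5, 8+2, 14+0) = 14
r[5] = max(2+14, 5+8, 8+5, 14+2, 15+0) = 16
r[6] = max(2+16, 5+14, 8+8, 14+5, 15+2, 17+0) = 19
r[7] = max(2+19, 5+16, 8+14, …, 17+2, 11+0) = 22
r[8] = max(2+22, 5+19, 8+16, …, 11+2, 16+0) = 28
r[9] = max(2+28, 5+22, 8+19, …, 16+2, 15+0) = 30
r[10] = max(2+30, 5+28, 8+22, …, 15+2, 23+0) = 33
Maximum revenue is ¢33.
Now minimize piece count subject to staying optimal: for each k, pieces[k] = 1 + min over i with p[i]+r[k−i]=r[k] of pieces[k−i].
pieces[7] = 2
pieces[8] = 2
pieces[9] = 3
pieces[10] = 3

3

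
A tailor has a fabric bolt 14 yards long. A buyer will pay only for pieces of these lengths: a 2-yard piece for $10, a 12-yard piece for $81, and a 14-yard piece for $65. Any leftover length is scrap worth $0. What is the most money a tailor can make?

Consider every possible first cut. f[k] is the best of p[i]+f[k−i] over all sellable i≤k.
f[1] = 0
f[2] = 10
f[3] = 10
f[4] = 20  (first piece 2, then f[2]=10)
f[5] = 20
f[6] = 30  (first piece 2, then f[4]=20)
f[7] = 30
f[8] = 40  (first piece 2, then f[6]=30)
f[9] = 40
f[10] = 50  (first piece 2, then f[8]=40)
f[11] = 50
f[12] = 81
f[13] = 81
f[14] = 91  (first piece 2, then f[12]=81)
One optimal cutting: 12 + 2 → $91.

91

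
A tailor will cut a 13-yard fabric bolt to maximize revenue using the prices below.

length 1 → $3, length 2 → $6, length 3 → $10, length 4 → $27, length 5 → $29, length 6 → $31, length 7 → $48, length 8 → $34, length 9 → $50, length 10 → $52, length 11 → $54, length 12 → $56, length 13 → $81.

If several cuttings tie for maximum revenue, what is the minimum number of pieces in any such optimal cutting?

4

Let r[k] be the best obtainable value from length k. For each k, try every first piece i and keep the best of price[i] + r[k−i].
r[1] = 3
r[2] = 6  (first piece 1, then r[1]=3)
r[3] = 10
r[4] = 27
r[5] = 30  (first piece 1, then r[4]=27)
r[6] = 33  (first piece 1, then r[5]=30)
r[7] = 48
r[8] = 54  (first piece 4, then r[4]=27)
r[9] = 57  (first piece 1, then r[8]=54)
r[10] = 60  (first piece 1, then r[9]=57)
r[11] = 75  (first piece 4, then r[7]=48)
r[12] = 81  (first piece 4, then r[8]=54)
r[13] = 84  (first piece 1, then r[12]=81)
Maximum revenue is $84.
Now minimize piece count subject to staying optimal: for each k, pieces[k] = 1 + min over i with p[i]+r[k−i]=r[k] of pieces[k−i].
pieces[10] = 3
pieces[11] = 2
pieces[12] = 3
pieces[13] = 4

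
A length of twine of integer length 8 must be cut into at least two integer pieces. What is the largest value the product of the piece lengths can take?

Let prod[k] be the best product for length k (with at least one cut). For each first piece i, the rest contributes max(k−i, prod[k−i]).
prod[2] = 1*max(1,0) = 1*1 = 1
prod[3] = 1*max(2,1) = 1*2 = 2
prod[4] = 2*max(2,1) = 2*2 = 4
prod[5] = 2*max(3,2) = 2*3 = 6
prod[6] = 3*max(3,2) = 3*3 = 9
prod[7] = 2*max(5,6) = 2*6 = 12
prod[8] = 2*max(6,9) = 2*9 = 18
One optimal split: 3 + 3 + 2; product 3*3*2 = 18.

18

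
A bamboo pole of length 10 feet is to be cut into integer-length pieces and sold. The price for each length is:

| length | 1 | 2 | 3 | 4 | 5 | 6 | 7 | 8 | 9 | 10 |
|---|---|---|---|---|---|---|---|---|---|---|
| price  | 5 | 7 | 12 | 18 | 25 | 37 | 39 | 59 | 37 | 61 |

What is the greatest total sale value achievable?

69

Consider every possible first cut. R[k] is the best of p[i]+R[k−i] over all sellable i≤k.
R[1] = 5
R[2] = max(5+5, 7+0) = 10
R[3] = max(5+10, 7+5, 12+0) = 15
R[4] = max(5+15, 7+10, 12+5, 18+0) = 20
R[5] = max(5+20, 7+15, 12+10, 18+5, 25+0) = 25
R[6] = max(5+25, 7+20, 12+15, 18+10, 25+5, 37+0) = 37
R[7] = max(5+37, 7+25, 12+20, …, 37+5, 39+0) = 42
R[8] = max(5+42, 7+37, 12+25, …, 39+5, 59+0) = 59
R[9] = max(5+59, 7+42, 12+37, …, 59+5, 37+0) = 64
R[10] = max(5+64, 7+59, 12+42, …, 37+5, 61+0) = 69
One optimal cutting: 8 + 1 + 1 → $59 + $5 + $5 = $69.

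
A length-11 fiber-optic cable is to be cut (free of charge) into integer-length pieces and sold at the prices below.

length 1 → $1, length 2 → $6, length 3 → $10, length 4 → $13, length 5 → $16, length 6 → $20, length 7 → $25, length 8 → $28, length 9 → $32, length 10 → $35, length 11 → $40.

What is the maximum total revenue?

Consider every possible first cut. best[k] is the best of p[i]+best[k−i] over all sellable i≤k.
best[1] = 1
best[2] = max(1+1, 6+0) = 6
best[3] = max(1+6, 6+1, 10+0) = 10
best[4] = max(1+10, 6+6, 10+1, 13+0) = 13
best[5] = max(1+13, 6+10, 10+6, 13+1, 16+0) = 16
best[6] = max(1+16, 6+13, 10+10, 13+6, 16+1, 20+0) = 20
best[7] = max(1+20, 6+16, 10+13, …, 20+1, 25+0) = 25
best[8] = max(1+25, 6+20, 10+16, …, 25+1, 28+0) = 28
best[9] = max(1+28, 6+25, 10+20, …, 28+1, 32+0) = 32
best[10] = max(1+32, 6+28, 10+25, …, 32+1, 35+0) = 35
best[11] = max(1+35, 6+32, 10+28, …, 35+1, 40+0) = 40
Best is to sell the whole 11-meter piece uncut for $40.

40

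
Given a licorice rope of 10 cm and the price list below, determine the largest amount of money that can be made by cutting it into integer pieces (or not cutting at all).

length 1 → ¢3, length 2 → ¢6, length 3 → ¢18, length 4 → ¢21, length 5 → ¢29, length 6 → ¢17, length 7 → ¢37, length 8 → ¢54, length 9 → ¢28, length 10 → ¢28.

Build R[k] bottom-up: R[k] = max over allowed piece i of (p[i] + R[k−i]).
R[1] = 3
R[2] = 6  (first piece 1, then R[1]=3)
R[3] = 18
R[4] = 21  (first piece 1, then R[3]=18)
R[5] = 29
R[6] = 36  (first piece 3, then R[3]=18)
R[7] = 39  (first piece 1, then R[6]=36)
R[8] = 54
R[9] = 57  (first piece 1, then R[8]=54)
R[10] = 60  (first piece 1, then R[9]=57)
One optimal cutting: 8 + 1 + 1 → ¢54 + ¢3 + ¢3 = ¢60.

60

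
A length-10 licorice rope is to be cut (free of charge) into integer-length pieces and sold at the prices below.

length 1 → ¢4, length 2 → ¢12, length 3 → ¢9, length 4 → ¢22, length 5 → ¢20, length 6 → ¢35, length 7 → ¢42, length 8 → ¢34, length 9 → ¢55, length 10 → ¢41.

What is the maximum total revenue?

Build R[k] bottom-up: R[k] = max over allowed piece i of (p[i] + R[k−i]).
R[1] = 4
R[2] = 12
R[3] = 16  (first piece 1, then R[2]=12)
R[4] = 24  (first piece 2, then R[2]=12)
R[5] = 28  (first piece 1, then R[4]=24)
R[6] = 36  (first piece 2, then R[4]=24)
R[7] = 42
R[8] = 48  (first piece 2, then R[6]=36)
R[9] = 55
R[10] = 60  (first piece 2, then R[8]=48)
One optimal cutting: 2 + 2 + 2 + 2 + 2 → ¢12 + ¢12 + ¢12 + ¢12 + ¢12 = ¢60.

60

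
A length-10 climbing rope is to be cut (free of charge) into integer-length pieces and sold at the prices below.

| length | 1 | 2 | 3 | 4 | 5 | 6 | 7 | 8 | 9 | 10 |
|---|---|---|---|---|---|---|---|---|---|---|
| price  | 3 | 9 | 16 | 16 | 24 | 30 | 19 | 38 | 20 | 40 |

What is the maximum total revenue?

Build R[k] bottom-up: R[k] = max over allowed piece i of (p[i] + R[k−i]).
R[1] = 3
R[2] = max(3+3, 9+0) = 9
R[3] = max(3+9, 9+3, 16+0) = 16
R[4] = max(3+16, 9+9, 16+3, 16+0) = 19
R[5] = max(3+19, 9+16, 16+9, 16+3, 24+0) = 25
R[6] = max(3+25, 9+19, 16+16, 16+9, 24+3, 30+0) = 32
R[7] = max(3+32, 9+25, 16+19, …, 30+3, 19+0) = 35
R[8] = max(3+35, 9+32, 16+25, …, 19+3, 38+0) = 41
R[9] = max(3+41, 9+35, 16+32, …, 38+3, 20+0) = 48
R[10] = max(3+48, 9+41, 16+35, …, 20+3, 40+0) = 51
One optimal cutting: 3 + 3 + 3 + 1 → €16 + €16 + €16 + €3 = €51.

51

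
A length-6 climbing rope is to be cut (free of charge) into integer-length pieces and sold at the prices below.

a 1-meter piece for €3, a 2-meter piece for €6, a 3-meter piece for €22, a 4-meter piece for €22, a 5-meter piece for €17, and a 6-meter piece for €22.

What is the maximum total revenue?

44

Build r[k] bottom-up: r[k] = max over allowed piece i of (p[i] + r[k−i]).
r[1] = 3
r[2] = max(3+3, 6+0) = 6
r[3] = max(3+6, 6+3, 22+0) = 22
r[4] = max(3+22, 6+6, 22+3, 22+0) = 25
r[5] = max(3+25, 6+22, 22+6, 22+3, 17+0) = 28
r[6] = max(3+28, 6+25, 22+22, 22+6, 17+3, 22+0) = 44
One optimal cutting: 3 + 3 → €22 + €22 = €44.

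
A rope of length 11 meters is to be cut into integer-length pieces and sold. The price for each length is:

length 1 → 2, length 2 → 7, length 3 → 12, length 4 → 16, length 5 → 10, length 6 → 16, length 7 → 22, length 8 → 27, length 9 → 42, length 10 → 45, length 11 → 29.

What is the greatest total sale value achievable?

Build v[k] bottom-up: v[k] = max over allowed piece i of (p[i] + v[k−i]).
v[1] = 2
v[2] = max(2+2, 7+0) = 7
v[3] = max(2+7, 7+2, 12+0) = 12
v[4] = max(2+12, 7+7, 12+2, 16+0) = 16
v[5] = max(2+16, 7+12, 12+7, 16+2, 10+0) = 19
v[6] = max(2+19, 7+16, 12+12, 16+7, 10+2, 16+0) = 24
v[7] = max(2+24, 7+19, 12+16, …, 16+2, 22+0) = 28
v[8] = max(2+28, 7+24, 12+19, …, 22+2, 27+0) = 32
v[9] = max(2+32, 7+28, 12+24, …, 27+2, 42+0) = 42
v[10] = max(2+42, 7+32, 12+28, …, 42+2, 45+0) = 45
v[11] = max(2+45, 7+42, 12+32, …, 45+2, 29+0) = 49
One optimal cutting: 9 + 2 → 42 + 7 = 49.

49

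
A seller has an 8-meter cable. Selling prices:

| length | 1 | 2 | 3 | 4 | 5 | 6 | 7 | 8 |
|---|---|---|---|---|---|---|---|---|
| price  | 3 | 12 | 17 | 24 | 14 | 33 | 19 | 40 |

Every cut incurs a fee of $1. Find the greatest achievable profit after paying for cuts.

Consider every possible first cut. v[k] is the best of p[i]+v[k−i] over all sellable i≤k, charging 1 whenever i<k.
v[1] = 3
v[2] = max(3+3-1, 12+0) = 12
v[3] = max(3+12-1, 12+3-1, 17+0) = 17
v[4] = max(3+17-1, 12+12-1, 17+3-1, 24+0) = 24
v[5] = max(3+24-1, 12+17-1, 17+12-1, 24+3-1, 14+0) = 28
v[6] = max(3+28-1, 12+24-1, 17+17-1, 24+12-1, 14+3-1, 33+0) = 35
v[7] = max(3+35-1, 12+28-1, 17+24-1, …, 33+3-1, 19+0) = 40
v[8] = max(3+40-1, 12+35-1, 17+28-1, …, 19+3-1, 40+0) = 47
One optimal plan: pieces 4 + 4 (1 cut) → $48 − $1 = $47.

47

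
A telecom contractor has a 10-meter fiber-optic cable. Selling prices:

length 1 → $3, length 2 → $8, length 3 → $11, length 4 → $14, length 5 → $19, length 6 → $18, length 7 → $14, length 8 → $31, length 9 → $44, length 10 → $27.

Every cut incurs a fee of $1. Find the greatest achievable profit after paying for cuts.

Let v[k] be the best obtainable value from length k. For each k, try every first piece i and keep the best of price[i] + v[k−i] minus the 1 cut fee when i<k.
v[1] = 3
v[2] = 8
v[3] = 11
v[4] = 15  (first piece 2, then v[2]=8)
v[5] = 19
v[6] = 22  (first piece 2, then v[4]=15)
v[7] = 26  (first piece 2, then v[5]=19)
v[8] = 31
v[9] = 44
v[10] = 46  (first piece 1, then v[9]=44)
One optimal plan: pieces 9 + 1 (1 cut) → $47 − $1 = $46.

46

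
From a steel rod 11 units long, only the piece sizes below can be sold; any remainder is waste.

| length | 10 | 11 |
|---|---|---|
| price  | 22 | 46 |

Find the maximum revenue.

Build r[k] bottom-up: r[k] = max over allowed piece i of (p[i] + r[k−i]).
r[1] = 0
r[2] = 0
r[3] = 0
r[4] = 0
r[5] = 0
r[6] = 0
r[7] = 0
r[8] = 0
r[9] = 0
r[10] = 22
r[11] = max(22+0, 46+0) = 46
One optimal cutting: 11 → $46.

46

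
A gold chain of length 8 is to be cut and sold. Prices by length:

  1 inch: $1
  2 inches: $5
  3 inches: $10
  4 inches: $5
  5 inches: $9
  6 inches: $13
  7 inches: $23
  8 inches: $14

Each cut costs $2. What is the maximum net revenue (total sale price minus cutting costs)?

22

Build net[k] bottom-up: net[k] = max over allowed piece i of (p[i] + net[k−i]) − 2 per cut.
net[1] = 1
net[2] = max(1+1-2, 5+0) = 5
net[3] = max(1+5-2, 5+1-2, 10+0) = 10
net[4] = max(1+10-2, 5+5-2, 10+1-2, 5+0) = 9
net[5] = max(1+9-2, 5+10-2, 10+5-2, 5+1-2, 9+0) = 13
net[6] = max(1+13-2, 5+9-2, 10+10-2, 5+5-2, 9+1-2, 13+0) = 18
net[7] = max(1+18-2, 5+13-2, 10+9-2, …, 13+1-2, 23+0) = 23
net[8] = max(1+23-2, 5+18-2, 10+13-2, …, 23+1-2, 14+0) = 22
One optimal plan: pieces 7 + 1 (1 cut) → $24 − $2 = $22.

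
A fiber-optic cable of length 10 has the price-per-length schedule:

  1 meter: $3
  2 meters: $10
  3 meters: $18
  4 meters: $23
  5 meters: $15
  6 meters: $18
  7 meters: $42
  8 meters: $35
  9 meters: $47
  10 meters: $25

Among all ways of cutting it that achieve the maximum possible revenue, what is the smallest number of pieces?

Consider every possible first cut. r[k] is the best of p[i]+r[k−i] over all sellable i≤k.
r[1] = 3
r[2] = max(3+3, 10+0) = 10
r[3] = max(3+10, 10+3, 18+0) = 18
r[4] = max(3+18, 10+10, 18+3, 23+0) = 23
r[5] = max(3+23, 10+18, 18+10, 23+3, 15+0) = 28
r[6] = max(3+28, 10+23, 18+18, 23+10, 15+3, 18+0) = 36
r[7] = max(3+36, 10+28, 18+23, …, 18+3, 42+0) = 42
r[8] = max(3+42, 10+36, 18+28, …, 42+3, 35+0) = 46
r[9] = max(3+46, 10+42, 18+36, …, 35+3, 47+0) = 54
r[10] = max(3+54, 10+46, 18+42, …, 47+3, 25+0) = 60
Maximum revenue is $60.
Now minimize piece count subject to staying optimal: for each k, pieces[k] = 1 + min over i with p[i]+r[k−i]=r[k] of pieces[k−i].
pieces[7] = 1
pieces[8] = 2
pieces[9] = 3
pieces[10] = 2

2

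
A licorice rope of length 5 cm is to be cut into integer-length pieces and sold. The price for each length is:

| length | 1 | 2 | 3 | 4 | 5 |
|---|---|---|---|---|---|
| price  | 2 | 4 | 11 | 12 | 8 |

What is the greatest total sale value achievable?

Build R[k] bottom-up: R[k] = max over allowed piece i of (p[i] + R[k−i]).
R[1] = 2
R[2] = 4  (first piece 1, then R[1]=2)
R[3] = 11
R[4] = 13  (first piece 1, then R[3]=11)
R[5] = 15  (first piece 1, then R[4]=13)
One optimal cutting: 3 + 1 + 1 → ¢11 + ¢2 + ¢2 = ¢15.

15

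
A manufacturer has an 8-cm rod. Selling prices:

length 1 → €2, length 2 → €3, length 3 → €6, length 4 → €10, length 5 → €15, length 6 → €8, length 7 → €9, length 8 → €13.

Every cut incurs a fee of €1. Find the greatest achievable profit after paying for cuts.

Build r[k] bottom-up: r[k] = max over allowed piece i of (p[i] + r[k−i]) − 1 per cut.
r[1] = 2
r[2] = 3  (first piece 1, then r[1]=2)
r[3] = 6
r[4] = 10
r[5] = 15
r[6] = 16  (first piece 1, then r[5]=15)
r[7] = 17  (first piece 1, then r[6]=16)
r[8] = 20  (first piece 3, then r[5]=15)
One optimal plan: pieces 5 + 3 (1 cut) → €21 − €1 = €20.

20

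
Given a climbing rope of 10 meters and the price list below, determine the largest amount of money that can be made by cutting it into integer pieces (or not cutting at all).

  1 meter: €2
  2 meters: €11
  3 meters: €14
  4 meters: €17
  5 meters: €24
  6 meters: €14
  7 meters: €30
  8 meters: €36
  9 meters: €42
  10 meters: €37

55

Consider every possible first cut. R[k] is the best of p[i]+R[k−i] over all sellable i≤k.
R[1] = 2
R[2] = 11
R[3] = 14
R[4] = 22  (first piece 2, then R[2]=11)
R[5] = 25  (first piece 2, then R[3]=14)
R[6] = 33  (first piece 2, then R[4]=22)
R[7] = 36  (first piece 2, then R[5]=25)
R[8] = 44  (first piece 2, then R[6]=33)
R[9] = 47  (first piece 2, then R[7]=36)
R[10] = 55  (first piece 2, then R[8]=44)
One optimal cutting: 2 + 2 + 2 + 2 + 2 → €11 + €11 + €11 + €11 + €11 = €55.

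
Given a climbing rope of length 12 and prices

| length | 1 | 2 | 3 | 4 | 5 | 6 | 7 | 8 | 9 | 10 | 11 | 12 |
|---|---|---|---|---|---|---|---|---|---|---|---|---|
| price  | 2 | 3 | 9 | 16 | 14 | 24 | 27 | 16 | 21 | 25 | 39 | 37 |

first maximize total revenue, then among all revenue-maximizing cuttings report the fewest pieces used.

Consider every possible first cut. r[k] is the best of p[i]+r[k−i] over all sellable i≤k.
r[1] = 2
r[2] = max(2+2, 3+0) = 4
r[3] = max(2+4, 3+2, 9+0) = 9
r[4] = max(2+9, 3+4, 9+2, 16+0) = 16
r[5] = max(2+16, 3+9, 9+4, 16+2, 14+0) = 18
r[6] = max(2+18, 3+16, 9+9, 16+4, 14+2, 24+0) = 24
r[7] = max(2+24, 3+18, 9+16, …, 24+2, 27+0) = 27
r[8] = max(2+27, 3+24, 9+18, …, 27+2, 16+0) = 32
r[9] = max(2+32, 3+27, 9+24, …, 16+2, 21+0) = 34
r[10] = max(2+34, 3+32, 9+27, …, 21+2, 25+0) = 40
r[11] = max(2+40, 3+34, 9+32, …, 25+2, 39+0) = 43
r[12] = max(2+43, 3+40, 9+34, …, 39+2, 37+0) = 48
Maximum revenue is €48.
Now minimize piece count subject to staying optimal: for each k, pieces[k] = 1 + min over i with p[i]+r[k−i]=r[k] of pieces[k−i].
pieces[9] = 3
pieces[10] = 2
pieces[11] = 2
pieces[12] = 2

2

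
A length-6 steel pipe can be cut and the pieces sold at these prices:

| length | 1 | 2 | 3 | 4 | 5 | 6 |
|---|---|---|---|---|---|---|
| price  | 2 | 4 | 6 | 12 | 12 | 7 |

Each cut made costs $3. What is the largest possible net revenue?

13

Build net[k] bottom-up: net[k] = max over allowed piece i of (p[i] + net[k−i]) − 3 per cut.
net[1] = 2
net[2] = max(2+2-3, 4+0) = 4
net[3] = max(2+4-3, 4+2-3, 6+0) = 6
net[4] = max(2+6-3, 4+4-3, 6+2-3, 12+0) = 12
net[5] = max(2+12-3, 4+6-3, 6+4-3, 12+2-3, 12+0) = 12
net[6] = max(2+12-3, 4+12-3, 6+6-3, 12+4-3, 12+2-3, 7+0) = 13
One optimal plan: pieces 4 + 2 (1 cut) → $16 − $3 = $13.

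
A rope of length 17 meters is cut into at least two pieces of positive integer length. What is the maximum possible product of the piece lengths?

486

Let f[k] be the best product for length k (with at least one cut). For each first piece i, the rest contributes max(k−i, f[k−i]).
f[2] = 1×max(1,0) = 1×1 = 1
f[3] = 1×max(2,1) = 1×2 = 2
f[4] = 2×max(2,1) = 2×2 = 4
f[5] = 2×max(3,2) = 2×3 = 6
f[6] = 3×max(3,2) = 3×3 = 9
f[7] = 2×max(5,6) = 2×6 = 12
f[8] = 2×max(6,9) = 2×9 = 18
f[9] = 3×max(6,9) = 3×9 = 27
f[10] = 2×max(8,18) = 2×18 = 36
f[11] = 2×max(9,27) = 2×27 = 54
f[12] = 3×max(9,27) = 3×27 = 81
f[13] = 2×max(11,54) = 2×54 = 108
f[14] = 2×max(12,81) = 2×81 = 162
f[15] = 3×max(12,81) = 3×81 = 243
f[16] = 2×max(14,162) = 2×162 = 324
f[17] = 2×max(15,243) = 2×243 = 486
One optimal split: 3 + 3 + 3 + 3 + 3 + 2; product 3×3×3×3×3×2 = 486.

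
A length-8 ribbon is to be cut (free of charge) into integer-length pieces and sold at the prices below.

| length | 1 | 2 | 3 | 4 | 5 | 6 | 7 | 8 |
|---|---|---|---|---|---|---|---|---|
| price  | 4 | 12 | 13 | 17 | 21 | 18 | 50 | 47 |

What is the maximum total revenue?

54

Consider every possible first cut. best[k] is the best of p[i]+best[k−i] over all sellable i≤k.
best[1] = 4
best[2] = max(4+4, 12+0) = 12
best[3] = max(4+12, 12+4, 13+0) = 16
best[4] = max(4+16, 12+12, 13+4, 17+0) = 24
best[5] = max(4+24, 12+16, 13+12, 17+4, 21+0) = 28
best[6] = max(4+28, 12+24, 13+16, 17+12, 21+4, 18+0) = 36
best[7] = max(4+36, 12+28, 13+24, …, 18+4, 50+0) = 50
best[8] = max(4+50, 12+36, 13+28, …, 50+4, 47+0) = 54
One optimal cutting: 7 + 1 → ¢50 + ¢4 = ¢54.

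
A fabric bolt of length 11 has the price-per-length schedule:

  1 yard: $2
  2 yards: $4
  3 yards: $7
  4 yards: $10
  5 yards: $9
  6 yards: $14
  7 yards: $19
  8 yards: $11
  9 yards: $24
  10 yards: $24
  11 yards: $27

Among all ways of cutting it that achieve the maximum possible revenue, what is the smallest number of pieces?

2

Let r[k] be the best obtainable value from length k. For each k, try every first piece i and keep the best of price[i] + r[k−i].
r[1] = 2
r[2] = 4  (first piece 1, then r[1]=2)
r[3] = 7
r[4] = 10
r[5] = 12  (first piece 1, then r[4]=10)
r[6] = 14  (first piece 1, then r[5]=12)
r[7] = 19
r[8] = 21  (first piece 1, then r[7]=19)
r[9] = 24
r[10] = 26  (first piece 1, then r[9]=24)
r[11] = 29  (first piece 4, then r[7]=19)
Maximum revenue is $29.
Now minimize piece count subject to staying optimal: for each k, pieces[k] = 1 + min over i with p[i]+r[k−i]=r[k] of pieces[k−i].
pieces[8] = 2
pieces[9] = 1
pieces[10] = 2
pieces[11] = 2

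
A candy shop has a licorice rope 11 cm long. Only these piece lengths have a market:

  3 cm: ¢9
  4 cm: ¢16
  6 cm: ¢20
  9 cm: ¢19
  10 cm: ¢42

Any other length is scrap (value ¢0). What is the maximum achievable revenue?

42

Consider every possible first cut. f[k] is the best of p[i]+f[k−i] over all sellable i≤k.
f[1] = 0
f[2] = 0
f[3] = 9
f[4] = max(9+0, 16+0) = 16
f[5] = max(9+0, 16+0) = 16
f[6] = max(9+9, 16+0, 20+0) = 20
f[7] = max(9+16, 16+9, 20+0) = 25
f[8] = max(9+16, 16+16, 20+0) = 32
f[9] = max(9+20, 16+16, 20+9, 19+0) = 32
f[10] = max(9+25, 16+20, 20+16, 19+0, 42+0) = 42
f[11] = max(9+32, 16+25, 20+16, 19+0, 42+0) = 42
One optimal cutting: pieces 10 with 1 cm of scrap → ¢42.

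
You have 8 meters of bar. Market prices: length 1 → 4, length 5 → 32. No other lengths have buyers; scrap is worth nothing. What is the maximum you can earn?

44

Consider every possible first cut. best[k] is the best of p[i]+best[k−i] over all sellable i≤k.
best[1] = 4
best[2] = 8  (first piece 1, then best[1]=4)
best[3] = 12  (first piece 1, then best[2]=8)
best[4] = 16  (first piece 1, then best[3]=12)
best[5] = 32
best[6] = 36  (first piece 1, then best[5]=32)
best[7] = 40  (first piece 1, then best[6]=36)
best[8] = 44  (first piece 1, then best[7]=40)
One optimal cutting: 5 + 1 + 1 + 1 → 44.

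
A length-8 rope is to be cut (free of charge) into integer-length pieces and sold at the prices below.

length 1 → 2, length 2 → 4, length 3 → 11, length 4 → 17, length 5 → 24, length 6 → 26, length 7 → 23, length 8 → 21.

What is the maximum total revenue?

35

Let R[k] be the best obtainable value from length k. For each k, try every first piece i and keep the best of price[i] + R[k−i].
R[1] = 2
R[2] = max(2+2, 4+0) = 4
R[3] = max(2+4, 4+2, 11+0) = 11
R[4] = max(2+11, 4+4, 11+2, 17+0) = 17
R[5] = max(2+17, 4+11, 11+4, 17+2, 24+0) = 24
R[6] = max(2+24, 4+17, 11+11, 17+4, 24+2, 26+0) = 26
R[7] = max(2+26, 4+24, 11+17, …, 26+2, 23+0) = 28
R[8] = max(2+28, 4+26, 11+24, …, 23+2, 21+0) = 35
One optimal cutting: 5 + 3 → 24 + 11 = 35.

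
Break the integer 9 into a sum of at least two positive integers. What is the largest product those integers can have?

Define f[k] = max over 1≤i<k of i · max(k−i, f[k−i]); the inner max lets the remainder stay uncut if that's better.
f[2] = 1·max(1,0) = 1·1 = 1
f[3] = 1·max(2,1) = 1·2 = 2
f[4] = 2·max(2,1) = 2·2 = 4
f[5] = 2·max(3,2) = 2·3 = 6
f[6] = 3·max(3,2) = 3·3 = 9
f[7] = 2·max(5,6) = 2·6 = 12
f[8] = 2·max(6,9) = 2·9 = 18
f[9] = 3·max(6,9) = 3·9 = 27
One optimal split: 3 + 3 + 3; product 3·3·3 = 27.

27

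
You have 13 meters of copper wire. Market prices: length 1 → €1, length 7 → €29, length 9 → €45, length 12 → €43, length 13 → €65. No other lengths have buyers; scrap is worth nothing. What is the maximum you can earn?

65

Let f[k] be the best obtainable value from length k. For each k, try every first piece i and keep the best of price[i] + f[k−i].
f[1] = 1
f[2] = 2  (first piece 1, then f[1]=1)
f[3] = 3  (first piece 1, then f[2]=2)
f[4] = 4  (first piece 1, then f[3]=3)
f[5] = 5  (first piece 1, then f[4]=4)
f[6] = 6  (first piece 1, then f[5]=5)
f[7] = max(1+6, 29+0) = 29
f[8] = max(1+29, 29+1) = 30
f[9] = max(1+30, 29+2, 45+0) = 45
f[10] = max(1+45, 29+3, 45+1) = 46
f[11] = max(1+46, 29+4, 45+2) = 47
f[12] = max(1+47, 29+5, 45+3, 43+0) = 48
f[13] = max(1+48, 29+6, 45+4, 43+1, 65+0) = 65
One optimal cutting: 13 → €65.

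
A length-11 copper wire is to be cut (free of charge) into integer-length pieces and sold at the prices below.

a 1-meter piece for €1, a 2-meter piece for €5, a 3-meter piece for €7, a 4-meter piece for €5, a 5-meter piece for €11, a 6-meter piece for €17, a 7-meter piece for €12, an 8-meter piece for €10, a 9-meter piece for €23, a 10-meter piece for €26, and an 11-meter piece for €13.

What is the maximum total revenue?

Consider every possible first cut. R[k] is the best of p[i]+R[k−i] over all sellable i≤k.
R[1] = 1
R[2] = max(1+1, 5+0) = 5
R[3] = max(1+5, 5+1, 7+0) = 7
R[4] = max(1+7, 5+5, 7+1, 5+0) = 10
R[5] = max(1+10, 5+7, 7+5, 5+1, 11+0) = 12
R[6] = max(1+12, 5+10, 7+7, 5+5, 11+1, 17+0) = 17
R[7] = max(1+17, 5+12, 7+10, …, 17+1, 12+0) = 18
R[8] = max(1+18, 5+17, 7+12, …, 12+1, 10+0) = 22
R[9] = max(1+22, 5+18, 7+17, …, 10+1, 23+0) = 24
R[10] = max(1+24, 5+22, 7+18, …, 23+1, 26+0) = 27
R[11] = max(1+27, 5+24, 7+22, …, 26+1, 13+0) = 29
One optimal cutting: 6 + 3 + 2 → €17 + €7 + €5 = €29.

29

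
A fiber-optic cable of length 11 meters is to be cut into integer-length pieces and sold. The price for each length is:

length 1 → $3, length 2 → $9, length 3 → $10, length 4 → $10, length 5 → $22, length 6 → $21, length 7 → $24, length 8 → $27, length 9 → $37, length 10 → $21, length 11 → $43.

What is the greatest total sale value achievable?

Build best[k] bottom-up: best[k] = max over allowed piece i of (p[i] + best[k−i]).
best[1] = 3
best[2] = max(3+3, 9+0) = 9
best[3] = max(3+9, 9+3, 10+0) = 12
best[4] = max(3+12, 9+9, 10+3, 10+0) = 18
best[5] = max(3+18, 9+12, 10+9, 10+3, 22+0) = 22
best[6] = max(3+22, 9+18, 10+12, 10+9, 22+3, 21+0) = 27
best[7] = max(3+27, 9+22, 10+18, …, 21+3, 24+0) = 31
best[8] = max(3+31, 9+27, 10+22, …, 24+3, 27+0) = 36
best[9] = max(3+36, 9+31, 10+27, …, 27+3, 37+0) = 40
best[10] = max(3+40, 9+36, 10+31, …, 37+3, 21+0) = 45
best[11] = max(3+45, 9+40, 10+36, …, 21+3, 43+0) = 49
One optimal cutting: 5 + 2 + 2 + 2 → $22 + $9 + $9 + $9 = $49.

49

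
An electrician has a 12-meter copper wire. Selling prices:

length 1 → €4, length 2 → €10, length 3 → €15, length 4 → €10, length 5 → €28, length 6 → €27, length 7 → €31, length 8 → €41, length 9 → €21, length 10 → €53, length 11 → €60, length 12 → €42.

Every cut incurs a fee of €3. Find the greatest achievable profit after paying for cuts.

Build r[k] bottom-up: r[k] = max over allowed piece i of (p[i] + r[k−i]) − 3 per cut.
r[1] = 4
r[2] = max(4+4-3, 10+0) = 10
r[3] = max(4+10-3, 10+4-3, 15+0) = 15
r[4] = max(4+15-3, 10+10-3, 15+4-3, 10+0) = 17
r[5] = max(4+17-3, 10+15-3, 15+10-3, 10+4-3, 28+0) = 28
r[6] = max(4+28-3, 10+17-3, 15+15-3, 10+10-3, 28+4-3, 27+0) = 29
r[7] = max(4+29-3, 10+28-3, 15+17-3, …, 27+4-3, 31+0) = 35
r[8] = max(4+35-3, 10+29-3, 15+28-3, …, 31+4-3, 41+0) = 41
r[9] = max(4+41-3, 10+35-3, 15+29-3, …, 41+4-3, 21+0) = 42
r[10] = max(4+42-3, 10+41-3, 15+35-3, …, 21+4-3, 53+0) = 53
r[11] = max(4+53-3, 10+42-3, 15+41-3, …, 53+4-3, 60+0) = 60
r[12] = max(4+60-3, 10+53-3, 15+42-3, …, 60+4-3, 42+0) = 61
One optimal plan: pieces 11 + 1 (1 cut) → €64 − €3 = €61.

61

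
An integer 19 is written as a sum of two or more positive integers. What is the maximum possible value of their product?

972

Fill P[k] for k=2..19: at each k try every first piece i and multiply by the better of (k−i) uncut or P[k−i].
Small cases: P[2]=1, P[3]=2, P[4]=4, P[5]=6, P[6]=9, P[7]=12, P[8]=18, P[9]=27, P[10]=36, P[11]=54.
P[12] = 3*max(9,27) = 3*27 = 81
P[13] = 2*max(11,54) = 2*54 = 108
P[14] = 2*max(12,81) = 2*81 = 162
P[15] = 3*max(12,81) = 3*81 = 243
P[16] = 2*max(14,162) = 2*162 = 324
P[17] = 2*max(15,243) = 2*243 = 486
P[18] = 3*max(15,243) = 3*243 = 729
P[19] = 2*max(17,486) = 2*486 = 972
One optimal split: 3 + 3 + 3 + 3 + 3 + 2 + 2; product 3*3*3*3*3*2*2 = 972.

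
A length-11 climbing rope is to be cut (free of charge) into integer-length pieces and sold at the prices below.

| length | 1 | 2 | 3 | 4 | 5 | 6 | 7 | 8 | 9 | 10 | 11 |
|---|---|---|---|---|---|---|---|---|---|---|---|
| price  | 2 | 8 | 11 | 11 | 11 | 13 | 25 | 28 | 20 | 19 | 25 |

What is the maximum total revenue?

Consider every possible first cut. r[k] is the best of p[i]+r[k−i] over all sellable i≤k.
r[1] = 2
r[2] = 8
r[3] = 11
r[4] = 16  (first piece 2, then r[2]=8)
r[5] = 19  (first piece 2, then r[3]=11)
r[6] = 24  (first piece 2, then r[4]=16)
r[7] = 27  (first piece 2, then r[5]=19)
r[8] = 32  (first piece 2, then r[6]=24)
r[9] = 35  (first piece 2, then r[7]=27)
r[10] = 40  (first piece 2, then r[8]=32)
r[11] = 43  (first piece 2, then r[9]=35)
One optimal cutting: 3 + 2 + 2 + 2 + 2 → €11 + €8 + €8 + €8 + €8 = €43.

43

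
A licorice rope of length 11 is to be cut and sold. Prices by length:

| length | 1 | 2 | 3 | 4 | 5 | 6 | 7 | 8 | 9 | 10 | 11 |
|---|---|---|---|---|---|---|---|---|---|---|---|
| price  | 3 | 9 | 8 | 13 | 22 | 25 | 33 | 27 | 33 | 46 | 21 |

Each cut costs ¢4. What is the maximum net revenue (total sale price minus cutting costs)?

45

Build v[k] bottom-up: v[k] = max over allowed piece i of (p[i] + v[k−i]) − 4 per cut.
v[1] = 3
v[2] = 9
v[3] = 8  (first piece 1, then v[2]=9)
v[4] = 14  (first piece 2, then v[2]=9)
v[5] = 22
v[6] = 25
v[7] = 33
v[8] = 32  (first piece 1, then v[7]=33)
v[9] = 38  (first piece 2, then v[7]=33)
v[10] = 46
v[11] = 45  (first piece 1, then v[10]=46)
One optimal plan: pieces 10 + 1 (1 cut) → ¢49 − ¢4 = ¢45.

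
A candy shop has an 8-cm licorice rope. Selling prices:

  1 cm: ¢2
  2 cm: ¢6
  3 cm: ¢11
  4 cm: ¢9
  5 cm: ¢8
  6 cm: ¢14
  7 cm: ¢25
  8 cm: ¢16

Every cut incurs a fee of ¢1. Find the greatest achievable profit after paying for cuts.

26

Let v[k] be the best obtainable value from length k. For each k, try every first piece i and keep the best of price[i] + v[k−i] minus the 1 cut fee when i<k.
v[1] = 2
v[2] = max(2+2-1, 6+0) = 6
v[3] = max(2+6-1, 6+2-1, 11+0) = 11
v[4] = max(2+11-1, 6+6-1, 11+2-1, 9+0) = 12
v[5] = max(2+12-1, 6+11-1, 11+6-1, 9+2-1, 8+0) = 16
v[6] = max(2+16-1, 6+12-1, 11+11-1, 9+6-1, 8+2-1, 14+0) = 21
v[7] = max(2+21-1, 6+16-1, 11+12-1, …, 14+2-1, 25+0) = 25
v[8] = max(2+25-1, 6+21-1, 11+16-1, …, 25+2-1, 16+0) = 26
One optimal plan: pieces 7 + 1 (1 cut) → ¢27 − ¢1 = ¢26.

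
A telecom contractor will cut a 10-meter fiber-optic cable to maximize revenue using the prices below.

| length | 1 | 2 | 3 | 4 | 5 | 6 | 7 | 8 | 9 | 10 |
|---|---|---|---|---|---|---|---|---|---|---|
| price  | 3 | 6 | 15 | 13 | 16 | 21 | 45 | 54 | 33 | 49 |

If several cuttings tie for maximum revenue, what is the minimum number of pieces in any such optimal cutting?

2

Consider every possible first cut. r[k] is the best of p[i]+r[k−i] over all sellable i≤k.
r[1] = 3
r[2] = 6  (first piece 1, then r[1]=3)
r[3] = 15
r[4] = 18  (first piece 1, then r[3]=15)
r[5] = 21  (first piece 1, then r[4]=18)
r[6] = 30  (first piece 3, then r[3]=15)
r[7] = 45
r[8] = 54
r[9] = 57  (first piece 1, then r[8]=54)
r[10] = 60  (first piece 1, then r[9]=57)
Maximum revenue is $60.
Now minimize piece count subject to staying optimal: for each k, pieces[k] = 1 + min over i with p[i]+r[k−i]=r[k] of pieces[k−i].
pieces[7] = 1
pieces[8] = 1
pieces[9] = 2
pieces[10] = 2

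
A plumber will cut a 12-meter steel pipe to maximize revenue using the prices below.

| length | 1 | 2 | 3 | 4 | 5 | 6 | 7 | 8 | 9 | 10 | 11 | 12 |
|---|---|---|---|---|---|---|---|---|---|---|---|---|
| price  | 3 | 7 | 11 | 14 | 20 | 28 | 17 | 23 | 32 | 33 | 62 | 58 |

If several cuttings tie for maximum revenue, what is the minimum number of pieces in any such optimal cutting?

2

Build r[k] bottom-up: r[k] = max over allowed piece i of (p[i] + r[k−i]).
r[1] = 3
r[2] = max(3+3, 7+0) = 7
r[3] = max(3+7, 7+3, 11+0) = 11
r[4] = max(3+11, 7+7, 11+3, 14+0) = 14
r[5] = max(3+14, 7+11, 11+7, 14+3, 20+0) = 20
r[6] = max(3+20, 7+14, 11+11, 14+7, 20+3, 28+0) = 28
r[7] = max(3+28, 7+20, 11+14, …, 28+3, 17+0) = 31
r[8] = max(3+31, 7+28, 11+20, …, 17+3, 23+0) = 35
r[9] = max(3+35, 7+31, 11+28, …, 23+3, 32+0) = 39
r[10] = max(3+39, 7+35, 11+31, …, 32+3, 33+0) = 42
r[11] = max(3+42, 7+39, 11+35, …, 33+3, 62+0) = 62
r[12] = max(3+62, 7+42, 11+39, …, 62+3, 58+0) = 65
Maximum revenue is $65.
Now minimize piece count subject to staying optimal: for each k, pieces[k] = 1 + min over i with p[i]+r[k−i]=r[k] of pieces[k−i].
pieces[9] = 2
pieces[10] = 2
pieces[11] = 1
pieces[12] = 2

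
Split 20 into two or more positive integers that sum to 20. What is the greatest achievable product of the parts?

1458

Let P[k] be the best product for length k (with at least one cut). For each first piece i, the rest contributes max(k−i, P[k−i]).
P[2] = 1·max(1,0) = 1·1 = 1
P[3] = 1·max(2,1) = 1·2 = 2
P[4] = 2·max(2,1) = 2·2 = 4
P[5] = 2·max(3,2) = 2·3 = 6
P[6] = 3·max(3,2) = 3·3 = 9
P[7] = 2·max(5,6) = 2·6 = 12
P[8] = 2·max(6,9) = 2·9 = 18
P[9] = 3·max(6,9) = 3·9 = 27
P[10] = 2·max(8,18) = 2·18 = 36
P[11] = 2·max(9,27) = 2·27 = 54
P[12] = 3·max(9,27) = 3·27 = 81
P[13] = 2·max(11,54) = 2·54 = 108
P[14] = 2·max(12,81) = 2·81 = 162
P[15] = 3·max(12,81) = 3·81 = 243
P[16] = 2·max(14,162) = 2·162 = 324
P[17] = 2·max(15,243) = 2·243 = 486
P[18] = 3·max(15,243) = 3·243 = 729
P[19] = 2·max(17,486) = 2·486 = 972
P[20] = 2·max(18,729) = 2·729 = 1458
One optimal split: 3 + 3 + 3 + 3 + 3 + 3 + 2; product 3·3·3·3·3·3·2 = 1458.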